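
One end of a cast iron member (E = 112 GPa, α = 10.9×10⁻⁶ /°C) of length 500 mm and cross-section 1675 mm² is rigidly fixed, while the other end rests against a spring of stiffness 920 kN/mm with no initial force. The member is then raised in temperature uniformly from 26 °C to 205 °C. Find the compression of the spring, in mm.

If the spring were absent the member would lengthen by αΔT L = 10.9×10⁻⁶ × 179 × 500 = 0.9756 mm.
Let P be the compressive force at the spring. The member shortens elastically by PL/(AE) and the spring compresses by P/k; together these equal δ_free.
P [ L/(AE) + 1/k ] = δ_free → P [ 500/(1675×112×10³) + 1/(920×10³) ] = 0.9756.
P = 0.9756 / 3.752×10⁻⁶ = 260000 N.
Spring compression = P/k = 260000/(920×10³) = 0.2826 mm.

δ ≈ 0.283 mm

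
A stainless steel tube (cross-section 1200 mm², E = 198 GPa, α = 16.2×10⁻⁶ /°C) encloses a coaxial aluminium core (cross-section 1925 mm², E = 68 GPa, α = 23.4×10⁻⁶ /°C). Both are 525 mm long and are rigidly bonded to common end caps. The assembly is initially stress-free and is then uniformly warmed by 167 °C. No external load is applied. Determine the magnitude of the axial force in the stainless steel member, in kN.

P ≈ 101 kN (tensile in the stainless steel)

Both members must finish at the same length. With the larger α, the aluminium tends to over-expand; the plates restrain it, putting the aluminium in compression and the stainless steel in tension. With no external load the two internal forces are equal and opposite, magnitude P.
Equating the net (thermal + elastic) strains gives |α₁ − α₂|·ΔT = P·[1/(A₁E₁) + 1/(A₂E₂)].
|α₁ − α₂|·ΔT = 7.2×10⁻⁶ × 167 = 0.001202.
1/(A₁E₁) + 1/(A₂E₂) = 1/(1200×198×10³) + 1/(1925×68×10³) = 1.185×10⁻⁸ N⁻¹.
P = 0.001202 / 1.185×10⁻⁸ = 101500 N = 101.5 kN.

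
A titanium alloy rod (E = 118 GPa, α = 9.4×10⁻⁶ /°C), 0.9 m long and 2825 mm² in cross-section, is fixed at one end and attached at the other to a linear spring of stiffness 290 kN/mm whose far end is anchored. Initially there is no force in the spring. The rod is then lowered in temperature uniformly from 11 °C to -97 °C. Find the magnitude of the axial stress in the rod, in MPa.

σ ≈ 52.6 MPa (tensile)

If the spring were absent the rod would shorten by αΔT L = 9.4×10⁻⁶ × 108 × 900 = 0.9137 mm.
With a force P in the spring, the elastic change of the rod is PL/(AE) and that of the spring is P/k; compatibility requires their sum to equal δ_free.
So P = δ_free / [L/(AE) + 1/k] = 0.9137 / [ 900/(2825×118×10³) + 1/(290×10³) ].
P = 0.9137 / 6.148×10⁻⁶ = 148600 N.
σ = P/A = 148600/2825 = 52.61 MPa.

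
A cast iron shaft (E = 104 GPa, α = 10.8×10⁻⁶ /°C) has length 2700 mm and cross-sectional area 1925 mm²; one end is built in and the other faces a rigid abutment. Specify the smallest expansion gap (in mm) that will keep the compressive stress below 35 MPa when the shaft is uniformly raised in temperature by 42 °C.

g ≈ 0.316 mm

With no wall the shaft would lengthen by αΔT L = 10.8×10⁻⁶ × 42 × 2700 = 1.225 mm.
At the allowable stress the elastic shortening the wall may impose is σL/E = 35 × 2700 / (104×10³) = 0.9087 mm.
So the gap has to take up the difference, g_min = δ_free − σL/E = 1.225 − 0.9087 = 0.3161 mm.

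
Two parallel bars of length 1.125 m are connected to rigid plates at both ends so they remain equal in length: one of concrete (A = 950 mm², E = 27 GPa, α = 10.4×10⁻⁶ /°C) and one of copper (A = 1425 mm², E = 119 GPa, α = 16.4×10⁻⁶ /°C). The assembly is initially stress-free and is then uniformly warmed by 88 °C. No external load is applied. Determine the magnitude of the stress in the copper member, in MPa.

σ ≈ 8.26 MPa (compressive)

Equilibrium of a rigid end plate with no external load gives equal and opposite internal forces ±P in the two members. Since α_{copper} > α_{concrete}, heating drives the copper into compression and the concrete into tension.
Setting the final lengths equal and cancelling L: (α₁ − α₂)ΔT = P/(A₁E₁) + P/(A₂E₂).
|α₁ − α₂|·ΔT = 6×10⁻⁶ × 88 = 0.000528.
1/(A₁E₁) + 1/(A₂E₂) = 1/(950×27×10³) + 1/(1425×119×10³) = 4.488×10⁻⁸ N⁻¹.
P = 0.000528 / 4.488×10⁻⁸ = 11760 N = 11.76 kN.
σ_{copper} = P/A₂ = 11760/1425 = 8.255 MPa, compressive.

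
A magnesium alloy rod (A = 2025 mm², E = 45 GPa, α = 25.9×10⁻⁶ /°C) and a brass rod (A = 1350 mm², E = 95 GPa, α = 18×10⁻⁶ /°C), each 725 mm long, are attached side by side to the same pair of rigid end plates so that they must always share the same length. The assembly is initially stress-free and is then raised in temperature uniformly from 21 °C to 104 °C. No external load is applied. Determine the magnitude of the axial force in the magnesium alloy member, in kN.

P ≈ 34.9 kN (compressive in the magnesium alloy)

The magnesium alloy has the larger α, so on heating it would change length more than the brass if both were free. The rigid plates force a common final length, so the magnesium alloy is put into compression and the brass into tension, with equal and opposite forces P (no external load).
Compatibility of the two members (thermal + elastic change equal): (α₁ − α₂)ΔT = P·[1/(A₁E₁) + 1/(A₂E₂)].
|α₁ − α₂|·ΔT = 7.9×10⁻⁶ × 83 = 0.0006557.
1/(A₁E₁) + 1/(A₂E₂) = 1/(2025×45×10³) + 1/(1350×95×10³) = 1.877×10⁻⁸ N⁻¹.
So P = 0.0006557 / 1.877×10⁻⁸ = 34.93 kN.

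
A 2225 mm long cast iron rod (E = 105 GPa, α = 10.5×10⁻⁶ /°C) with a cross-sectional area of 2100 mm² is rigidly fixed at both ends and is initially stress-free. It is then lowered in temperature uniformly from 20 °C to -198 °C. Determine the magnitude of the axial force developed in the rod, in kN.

P ≈ 505 kN (tensile)

With zero net strain, σ = E·αΔT = 105 GPa × 10.5×10⁻⁶ × 218 = 240.3 MPa.
Axial force P = σA = 240.3 × 2100 = 504700 N = 504.7 kN, tensile.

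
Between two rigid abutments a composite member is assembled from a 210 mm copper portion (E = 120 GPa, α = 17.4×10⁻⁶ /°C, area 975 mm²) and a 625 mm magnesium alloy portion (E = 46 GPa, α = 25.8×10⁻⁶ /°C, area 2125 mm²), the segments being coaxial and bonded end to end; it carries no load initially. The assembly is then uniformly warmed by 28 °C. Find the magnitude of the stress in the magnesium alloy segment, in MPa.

σ ≈ 31.8 MPa (compressive)

If the supports were absent, the total length change would be Σ αᵢΔT Lᵢ = 17.4×10⁻⁶×28×210 + 25.8×10⁻⁶×28×625 = 0.5538 mm.
The rigid supports impose zero overall length change; the single axial force P common to all segments must satisfy P Σ Lᵢ/(AᵢEᵢ) = δ_free.
Σ Lᵢ/(AᵢEᵢ) = 210/(975×120×10³) + 625/(2125×46×10³) = 8.189×10⁻⁶ mm/N.
P = 0.5538 / 8.189×10⁻⁶ = 67630 N = 67.63 kN, compressive.
σ_{magnesium alloy} = P / A = 67630 / 2125 = 31.83 MPa.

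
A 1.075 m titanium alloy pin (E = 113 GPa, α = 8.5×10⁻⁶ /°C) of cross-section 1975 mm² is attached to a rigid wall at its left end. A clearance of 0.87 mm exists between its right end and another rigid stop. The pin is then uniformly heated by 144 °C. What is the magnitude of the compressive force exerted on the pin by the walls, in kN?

Free thermal elongation = αΔT L = 8.5×10⁻⁶ × 144 × 1075 = 1.316 mm.
The gap closes (δ_free > 0.87 mm) and the wall then resists a further 1.316 − 0.87 = 0.4458 mm of expansion.
Compatibility: PL/(AE) = 0.4458 mm, so σ = P/A = E × (0.4458/1075) = 46.86 MPa.
P = σA = 46.86 × 1975 = 92.55 kN.

P ≈ 92.6 kN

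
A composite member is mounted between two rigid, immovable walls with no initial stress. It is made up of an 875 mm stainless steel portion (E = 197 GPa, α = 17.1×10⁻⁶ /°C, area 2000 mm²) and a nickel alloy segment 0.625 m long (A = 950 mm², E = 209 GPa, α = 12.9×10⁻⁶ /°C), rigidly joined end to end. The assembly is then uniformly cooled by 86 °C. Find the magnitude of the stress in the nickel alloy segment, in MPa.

σ ≈ 388 MPa (tensile)

Free thermal contraction of the whole bar: Σ αᵢΔT Lᵢ = 17.1×10⁻⁶×86×875 + 12.9×10⁻⁶×86×625 = 1.98 mm.
The walls prevent any net length change, so an axial force P (same in every segment) develops. Compatibility: P · Σ Lᵢ/(AᵢEᵢ) = δ_free.
The series flexibility is Σ Lᵢ/(AᵢEᵢ) = 875/(2000×197×10³) + 625/(950×209×10³) = 5.369×10⁻⁶ mm/N.
So P = 1.98 / 5.369×10⁻⁶ = 368.8 kN, tensile.
σ_{nickel alloy} = P / A = 368800 / 950 = 388.2 MPa.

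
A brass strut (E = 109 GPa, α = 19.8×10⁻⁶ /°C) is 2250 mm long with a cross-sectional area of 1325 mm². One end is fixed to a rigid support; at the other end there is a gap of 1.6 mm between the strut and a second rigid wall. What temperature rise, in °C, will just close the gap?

The gap closes when αΔT L = 1.6 mm, since the strut is still unstressed at that instant.
So ΔT = g/(αL) = 1.6/(19.8×10⁻⁶ × 2250) = 35.91 °C.

ΔT ≈ 35.9 °C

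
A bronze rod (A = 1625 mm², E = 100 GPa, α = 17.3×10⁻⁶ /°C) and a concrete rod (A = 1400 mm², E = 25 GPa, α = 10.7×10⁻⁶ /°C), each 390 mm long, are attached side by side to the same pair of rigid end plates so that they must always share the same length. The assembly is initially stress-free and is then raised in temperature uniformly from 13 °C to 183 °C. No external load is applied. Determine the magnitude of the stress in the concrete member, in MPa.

σ ≈ 23.1 MPa (tensile)

Both members must finish at the same length. With the larger α, the bronze tends to over-expand; the plates restrain it, putting the bronze in compression and the concrete in tension. With no external load the two internal forces are equal and opposite, magnitude P.
Equating the net (thermal + elastic) strains gives |α₁ − α₂|·ΔT = P·[1/(A₁E₁) + 1/(A₂E₂)].
|α₁ − α₂|·ΔT = 6.6×10⁻⁶ × 170 = 0.001122.
1/(A₁E₁) + 1/(A₂E₂) = 1/(1625×100×10³) + 1/(1400×25×10³) = 3.473×10⁻⁸ N⁻¹.
P = 0.001122 / 3.473×10⁻⁸ = 32310 N = 32.31 kN.
σ_{concrete} = P/A₂ = 32310/1400 = 23.08 MPa, tensile.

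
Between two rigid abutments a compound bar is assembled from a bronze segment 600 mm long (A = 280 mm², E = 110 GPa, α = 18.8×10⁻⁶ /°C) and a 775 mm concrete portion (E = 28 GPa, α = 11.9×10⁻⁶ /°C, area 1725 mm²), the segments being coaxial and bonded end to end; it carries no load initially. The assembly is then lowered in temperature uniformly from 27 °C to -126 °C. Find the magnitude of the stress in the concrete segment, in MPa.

σ ≈ 51.2 MPa (tensile)

If the supports were absent, the total length change would be Σ αᵢΔT Lᵢ = 18.8×10⁻⁶×153×600 + 11.9×10⁻⁶×153×775 = 3.137 mm.
The walls prevent any net length change, so an axial force P (same in every segment) develops. Compatibility: P · Σ Lᵢ/(AᵢEᵢ) = δ_free.
The series flexibility is Σ Lᵢ/(AᵢEᵢ) = 600/(280×110×10³) + 775/(1725×28×10³) = 3.553×10⁻⁵ mm/N.
Hence P = δ_free / Σ(L/AE) = 3.137/3.553×10⁻⁵ = 88.3 kN (tensile).
σ_{concrete} = P / A = 88300 / 1725 = 51.19 MPa.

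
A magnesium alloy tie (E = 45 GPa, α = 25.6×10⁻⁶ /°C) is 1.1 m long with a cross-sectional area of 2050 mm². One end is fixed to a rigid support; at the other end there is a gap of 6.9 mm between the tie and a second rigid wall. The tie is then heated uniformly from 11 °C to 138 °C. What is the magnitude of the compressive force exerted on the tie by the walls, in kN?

P ≈ 0 kN

If the wall were absent the tie would grow by αΔT L = 25.6×10⁻⁶ × 127 × 1100 = 3.576 mm.
Since δ_free = 3.58 mm is less than the 6.9 mm gap, the tie never touches the wall. No axial force develops.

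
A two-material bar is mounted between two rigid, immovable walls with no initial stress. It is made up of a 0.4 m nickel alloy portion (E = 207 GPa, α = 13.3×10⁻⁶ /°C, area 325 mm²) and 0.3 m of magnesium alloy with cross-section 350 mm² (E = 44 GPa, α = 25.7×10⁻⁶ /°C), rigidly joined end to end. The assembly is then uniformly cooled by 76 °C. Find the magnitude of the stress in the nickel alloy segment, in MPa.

σ ≈ 120 MPa (tensile)

If the supports were absent, the total length change would be Σ αᵢΔT Lᵢ = 13.3×10⁻⁶×76×400 + 25.7×10⁻⁶×76×300 = 0.9903 mm.
The rigid supports impose zero overall length change; the single axial force P common to all segments must satisfy P Σ Lᵢ/(AᵢEᵢ) = δ_free.
The series flexibility is Σ Lᵢ/(AᵢEᵢ) = 400/(325×207×10³) + 300/(350×44×10³) = 2.543×10⁻⁵ mm/N.
So P = 0.9903 / 2.543×10⁻⁵ = 38.95 kN, tensile.
σ_{nickel alloy} = P / A = 38950 / 325 = 119.8 MPa.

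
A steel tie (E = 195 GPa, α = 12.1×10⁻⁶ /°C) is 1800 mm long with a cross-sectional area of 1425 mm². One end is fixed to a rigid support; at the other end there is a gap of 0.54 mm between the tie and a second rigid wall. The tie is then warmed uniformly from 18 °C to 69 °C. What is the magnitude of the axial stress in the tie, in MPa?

Unrestrained expansion: δ_free = αΔT L = 12.1×10⁻⁶ × 51 × 1800 = 1.111 mm.
After closing the 0.54 mm clearance, 1.111 − 0.54 = 0.5708 mm of expansion remains to be suppressed by the wall.
That suppressed elongation corresponds to σ = E·Δ/L = 195×10³ × 0.5708/1800 = 61.83 MPa.

σ ≈ 61.8 MPa (compressive)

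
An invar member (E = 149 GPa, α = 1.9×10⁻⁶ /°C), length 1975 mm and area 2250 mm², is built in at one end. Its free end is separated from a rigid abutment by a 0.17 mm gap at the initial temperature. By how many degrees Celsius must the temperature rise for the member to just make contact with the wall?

ΔT ≈ 45.3 °C

Contact occurs when the free expansion equals the gap: αΔT L = 0.17 mm.
ΔT = 0.17 / (1.9×10⁻⁶ × 1975) = 45.3 °C.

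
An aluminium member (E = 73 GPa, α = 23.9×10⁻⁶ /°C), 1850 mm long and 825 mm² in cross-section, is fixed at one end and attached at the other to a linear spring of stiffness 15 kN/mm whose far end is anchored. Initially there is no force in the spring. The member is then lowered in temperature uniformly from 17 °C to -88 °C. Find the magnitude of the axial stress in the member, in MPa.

If the spring were absent the member would shorten by αΔT L = 23.9×10⁻⁶ × 105 × 1850 = 4.643 mm.
Let P be the tensile force in the spring. The member extends elastically by PL/(AE) and the spring stretches by P/k; together these equal δ_free.
So P = δ_free / [L/(AE) + 1/k] = 4.643 / [ 1850/(825×73×10³) + 1/(15×10³) ].
P = 4.643 / 9.738×10⁻⁵ = 47670 N.
σ = P/A = 47670/825 = 57.78 MPa.

σ ≈ 57.8 MPa (tensile)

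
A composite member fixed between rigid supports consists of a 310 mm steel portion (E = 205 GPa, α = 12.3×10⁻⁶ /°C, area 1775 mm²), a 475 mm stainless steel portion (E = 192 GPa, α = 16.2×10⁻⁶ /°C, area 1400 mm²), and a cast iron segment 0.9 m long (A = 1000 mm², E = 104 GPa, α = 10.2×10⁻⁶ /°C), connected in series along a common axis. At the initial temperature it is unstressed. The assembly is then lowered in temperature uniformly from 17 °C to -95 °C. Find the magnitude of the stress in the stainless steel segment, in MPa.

Free thermal contraction of the whole bar: Σ αᵢΔT Lᵢ = 12.3×10⁻⁶×112×310 + 16.2×10⁻⁶×112×475 + 10.2×10⁻⁶×112×900 = 2.317 mm.
The rigid supports impose zero overall length change; the single axial force P common to all segments must satisfy P Σ Lᵢ/(AᵢEᵢ) = δ_free.
Σ Lᵢ/(AᵢEᵢ) = 310/(1775×205×10³) + 475/(1400×192×10³) + 900/(1000×104×10³) = 1.127×10⁻⁵ mm/N.
P = 2.317 / 1.127×10⁻⁵ = 205500 N = 205.5 kN, tensile.
σ_{stainless steel} = P / A = 205500 / 1400 = 146.8 MPa.

σ ≈ 147 MPa (tensile)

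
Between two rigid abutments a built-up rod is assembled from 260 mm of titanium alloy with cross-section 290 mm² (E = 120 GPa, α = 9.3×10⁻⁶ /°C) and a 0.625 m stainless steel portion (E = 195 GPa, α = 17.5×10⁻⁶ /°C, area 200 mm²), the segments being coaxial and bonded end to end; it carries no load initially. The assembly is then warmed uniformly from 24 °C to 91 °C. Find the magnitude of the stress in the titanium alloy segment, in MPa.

With the walls removed the bar would change length by δ_free = Σ αᵢΔT Lᵢ = 9.3×10⁻⁶×67×260 + 17.5×10⁻⁶×67×625 = 0.8948 mm.
The walls prevent any net length change, so an axial force P (same in every segment) develops. Compatibility: P · Σ Lᵢ/(AᵢEᵢ) = δ_free.
The series flexibility is Σ Lᵢ/(AᵢEᵢ) = 260/(290×120×10³) + 625/(200×195×10³) = 2.35×10⁻⁵ mm/N.
So P = 0.8948 / 2.35×10⁻⁵ = 38.08 kN, compressive.
σ_{titanium alloy} = P / A = 38080 / 290 = 131.3 MPa.

σ ≈ 131 MPa (compressive)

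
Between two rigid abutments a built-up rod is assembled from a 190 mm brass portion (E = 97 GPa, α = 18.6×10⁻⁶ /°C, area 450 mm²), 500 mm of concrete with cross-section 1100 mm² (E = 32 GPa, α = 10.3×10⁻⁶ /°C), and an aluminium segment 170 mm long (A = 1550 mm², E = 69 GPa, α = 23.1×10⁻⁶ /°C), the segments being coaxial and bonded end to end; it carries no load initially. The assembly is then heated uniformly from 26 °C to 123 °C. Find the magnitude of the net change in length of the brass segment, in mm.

|ΔL| ≈ 0.0785 mm

With the walls removed the bar would change length by δ_free = Σ αᵢΔT Lᵢ = 18.6×10⁻⁶×97×190 + 10.3×10⁻⁶×97×500 + 23.1×10⁻⁶×97×170 = 1.223 mm.
Since the ends are fixed, an axial force P builds up, equal in every segment, with P · Σ Lᵢ/(AᵢEᵢ) = δ_free.
Σ Lᵢ/(AᵢEᵢ) = 190/(450×97×10³) + 500/(1100×32×10³) + 170/(1550×69×10³) = 2.015×10⁻⁵ mm/N.
So P = 1.223 / 2.015×10⁻⁵ = 60.72 kN, compressive.
For the brass segment, free thermal change = 18.6×10⁻⁶×97×190 = 0.3428 mm and elastic change from P = 60720×190/(450×97×10³) = 0.2643 mm; these oppose, so the net change is 0.0785 mm (segment lengthens).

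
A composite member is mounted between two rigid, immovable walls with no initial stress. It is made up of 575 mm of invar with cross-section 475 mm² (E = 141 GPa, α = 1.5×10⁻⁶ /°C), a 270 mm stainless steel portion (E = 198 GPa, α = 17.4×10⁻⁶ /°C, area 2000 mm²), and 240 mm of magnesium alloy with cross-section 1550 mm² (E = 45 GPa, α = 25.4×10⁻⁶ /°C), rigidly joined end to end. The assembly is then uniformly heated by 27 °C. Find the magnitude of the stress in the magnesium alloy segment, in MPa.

If the supports were absent, the total length change would be Σ αᵢΔT Lᵢ = 1.5×10⁻⁶×27×575 + 17.4×10⁻⁶×27×270 + 25.4×10⁻⁶×27×240 = 0.3147 mm.
Since the ends are fixed, an axial force P builds up, equal in every segment, with P · Σ Lᵢ/(AᵢEᵢ) = δ_free.
The series flexibility is Σ Lᵢ/(AᵢEᵢ) = 575/(475×141×10³) + 270/(2000×198×10³) + 240/(1550×45×10³) = 1.271×10⁻⁵ mm/N.
So P = 0.3147 / 1.271×10⁻⁵ = 24.77 kN, compressive.
σ_{magnesium alloy} = P / A = 24770 / 1550 = 15.98 MPa.

σ ≈ 16 MPa (compressive)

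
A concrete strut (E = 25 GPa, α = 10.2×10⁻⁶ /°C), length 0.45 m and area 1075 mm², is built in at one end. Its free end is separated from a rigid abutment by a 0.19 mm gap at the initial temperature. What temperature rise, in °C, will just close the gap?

The gap closes when αΔT L = 0.19 mm, since the strut is still unstressed at that instant.
ΔT = 0.19 / (10.2×10⁻⁶ × 450) = 41.39 °C.

ΔT ≈ 41.4 °C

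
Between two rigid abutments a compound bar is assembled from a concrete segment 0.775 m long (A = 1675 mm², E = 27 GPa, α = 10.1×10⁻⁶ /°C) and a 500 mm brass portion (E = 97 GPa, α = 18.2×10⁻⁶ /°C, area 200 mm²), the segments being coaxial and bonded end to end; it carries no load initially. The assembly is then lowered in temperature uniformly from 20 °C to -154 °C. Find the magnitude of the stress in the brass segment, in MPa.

σ ≈ 343 MPa (tensile)

Free thermal contraction of the whole bar: Σ αᵢΔT Lᵢ = 10.1×10⁻⁶×174×775 + 18.2×10⁻⁶×174×500 = 2.945 mm.
Since the ends are fixed, an axial force P builds up, equal in every segment, with P · Σ Lᵢ/(AᵢEᵢ) = δ_free.
Σ Lᵢ/(AᵢEᵢ) = 775/(1675×27×10³) + 500/(200×97×10³) = 4.291×10⁻⁵ mm/N.
P = 2.945 / 4.291×10⁻⁵ = 68640 N = 68.64 kN, tensile.
σ_{brass} = P / A = 68640 / 200 = 343.2 MPa.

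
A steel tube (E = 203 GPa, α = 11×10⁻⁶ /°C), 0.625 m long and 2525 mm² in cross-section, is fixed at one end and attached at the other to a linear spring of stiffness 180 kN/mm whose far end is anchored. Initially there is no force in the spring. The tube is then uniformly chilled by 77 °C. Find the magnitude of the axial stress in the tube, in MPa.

σ ≈ 30.9 MPa (tensile)

The unrestrained thermal change is αΔT L = 11×10⁻⁶ × 77 × 625 = 0.5294 mm.
Let P be the tensile force in the spring. The tube extends elastically by PL/(AE) and the spring stretches by P/k; together these equal δ_free.
So P = δ_free / [L/(AE) + 1/k] = 0.5294 / [ 625/(2525×203×10³) + 1/(180×10³) ].
P = 0.5294 / 6.775×10⁻⁶ = 78140 N.
σ = P/A = 78140/2525 = 30.95 MPa.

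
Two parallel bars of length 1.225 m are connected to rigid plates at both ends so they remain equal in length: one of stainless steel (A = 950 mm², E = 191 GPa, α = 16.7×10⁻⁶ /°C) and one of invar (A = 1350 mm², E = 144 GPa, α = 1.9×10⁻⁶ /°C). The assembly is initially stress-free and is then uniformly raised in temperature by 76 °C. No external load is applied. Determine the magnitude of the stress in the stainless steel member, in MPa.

σ ≈ 111 MPa (compressive)

Equilibrium of a rigid end plate with no external load gives equal and opposite internal forces ±P in the two members. Since α_{stainless steel} > α_{invar}, heating drives the stainless steel into compression and the invar into tension.
Equating the net (thermal + elastic) strains gives |α₁ − α₂|·ΔT = P·[1/(A₁E₁) + 1/(A₂E₂)].
|α₁ − α₂|·ΔT = 14.8×10⁻⁶ × 76 = 0.001125.
1/(A₁E₁) + 1/(A₂E₂) = 1/(950×191×10³) + 1/(1350×144×10³) = 1.066×10⁻⁸ N⁻¹.
So P = 0.001125 / 1.066×10⁻⁸ = 105.6 kN.
σ_{stainless steel} = P/A₁ = 105600/950 = 111.1 MPa, compressive.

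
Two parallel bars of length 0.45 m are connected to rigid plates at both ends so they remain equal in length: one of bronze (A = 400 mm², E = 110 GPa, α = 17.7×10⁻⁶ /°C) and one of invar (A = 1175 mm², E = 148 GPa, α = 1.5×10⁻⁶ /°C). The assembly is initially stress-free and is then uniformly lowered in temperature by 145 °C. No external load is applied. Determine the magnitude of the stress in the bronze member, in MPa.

σ ≈ 206 MPa (tensile)

The bronze has the larger α, so on cooling it would change length more than the invar if both were free. The rigid plates force a common final length, so the bronze is put into tension and the invar into compression, with equal and opposite forces P (no external load).
Equating the net (thermal + elastic) strains gives |α₁ − α₂|·ΔT = P·[1/(A₁E₁) + 1/(A₂E₂)].
|α₁ − α₂|·ΔT = 16.2×10⁻⁶ × 145 = 0.002349.
1/(A₁E₁) + 1/(A₂E₂) = 1/(400×110×10³) + 1/(1175×148×10³) = 2.848×10⁻⁸ N⁻¹.
P = 0.002349 / 2.848×10⁻⁸ = 82490 N = 82.49 kN.
σ_{bronze} = P/A₁ = 82490/400 = 206.2 MPa, tensile.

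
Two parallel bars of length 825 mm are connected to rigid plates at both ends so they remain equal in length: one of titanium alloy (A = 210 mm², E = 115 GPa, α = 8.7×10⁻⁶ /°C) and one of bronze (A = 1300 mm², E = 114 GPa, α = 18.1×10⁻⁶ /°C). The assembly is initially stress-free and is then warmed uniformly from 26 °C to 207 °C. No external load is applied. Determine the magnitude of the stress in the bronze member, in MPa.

σ ≈ 27.2 MPa (compressive)

Both members must finish at the same length. With the larger α, the bronze tends to over-expand; the plates restrain it, putting the bronze in compression and the titanium alloy in tension. With no external load the two internal forces are equal and opposite, magnitude P.
Equating the net (thermal + elastic) strains gives |α₁ − α₂|·ΔT = P·[1/(A₁E₁) + 1/(A₂E₂)].
|α₁ − α₂|·ΔT = 9.4×10⁻⁶ × 181 = 0.001701.
1/(A₁E₁) + 1/(A₂E₂) = 1/(210×115×10³) + 1/(1300×114×10³) = 4.816×10⁻⁸ N⁻¹.
So P = 0.001701 / 4.816×10⁻⁸ = 35.33 kN.
σ_{bronze} = P/A₂ = 35330/1300 = 27.18 MPa, compressive.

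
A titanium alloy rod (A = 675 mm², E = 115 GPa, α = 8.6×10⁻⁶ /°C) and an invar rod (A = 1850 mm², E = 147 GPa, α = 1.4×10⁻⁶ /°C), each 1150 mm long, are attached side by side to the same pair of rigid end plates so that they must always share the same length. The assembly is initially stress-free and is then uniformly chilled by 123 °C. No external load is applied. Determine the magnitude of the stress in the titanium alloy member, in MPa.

σ ≈ 79.2 MPa (tensile)

Both members must finish at the same length. With the larger α, the titanium alloy tends to over-contract; the plates restrain it, putting the titanium alloy in tension and the invar in compression. With no external load the two internal forces are equal and opposite, magnitude P.
Equating the net (thermal + elastic) strains gives |α₁ − α₂|·ΔT = P·[1/(A₁E₁) + 1/(A₂E₂)].
|α₁ − α₂|·ΔT = 7.2×10⁻⁶ × 123 = 0.0008856.
1/(A₁E₁) + 1/(A₂E₂) = 1/(675×115×10³) + 1/(1850×147×10³) = 1.656×10⁻⁸ N⁻¹.
So P = 0.0008856 / 1.656×10⁻⁸ = 53.48 kN.
σ_{titanium alloy} = P/A₁ = 53480/675 = 79.23 MPa, tensile.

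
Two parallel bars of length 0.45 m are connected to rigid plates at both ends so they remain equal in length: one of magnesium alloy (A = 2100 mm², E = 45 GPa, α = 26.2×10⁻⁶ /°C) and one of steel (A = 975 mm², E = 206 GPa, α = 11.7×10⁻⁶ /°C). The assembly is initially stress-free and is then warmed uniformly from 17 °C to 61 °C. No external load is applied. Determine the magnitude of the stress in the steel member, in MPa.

Both members must finish at the same length. With the larger α, the magnesium alloy tends to over-expand; the plates restrain it, putting the magnesium alloy in compression and the steel in tension. With no external load the two internal forces are equal and opposite, magnitude P.
Equating the net (thermal + elastic) strains gives |α₁ − α₂|·ΔT = P·[1/(A₁E₁) + 1/(A₂E₂)].
|α₁ − α₂|·ΔT = 14.5×10⁻⁶ × 44 = 0.000638.
1/(A₁E₁) + 1/(A₂E₂) = 1/(2100×45×10³) + 1/(975×206×10³) = 1.556×10⁻⁸ N⁻¹.
So P = 0.000638 / 1.556×10⁻⁸ = 41 kN.
σ_{steel} = P/A₂ = 41000/975 = 42.05 MPa, tensile.

σ ≈ 42.1 MPa (tensile)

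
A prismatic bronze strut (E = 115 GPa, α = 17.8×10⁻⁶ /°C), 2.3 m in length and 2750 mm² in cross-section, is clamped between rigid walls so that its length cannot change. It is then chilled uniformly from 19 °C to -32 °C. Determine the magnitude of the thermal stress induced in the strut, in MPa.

σ ≈ 104 MPa (tensile)

Because both ends are immovable the net strain is zero, and the suppressed thermal strain is αΔT = 17.8×10⁻⁶ × 51 = 907.8×10⁻⁶.
The stress required to suppress this strain is σ = Eε = 115×10³ × 907.8×10⁻⁶ = 104.4 MPa, tensile since the strut is trying to contract.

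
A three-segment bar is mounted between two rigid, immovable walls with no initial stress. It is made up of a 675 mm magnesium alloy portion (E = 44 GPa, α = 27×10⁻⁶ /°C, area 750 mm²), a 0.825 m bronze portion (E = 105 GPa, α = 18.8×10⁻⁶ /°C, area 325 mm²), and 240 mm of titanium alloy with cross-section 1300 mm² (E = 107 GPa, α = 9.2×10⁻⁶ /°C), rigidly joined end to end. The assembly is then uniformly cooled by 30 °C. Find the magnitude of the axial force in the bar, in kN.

If the supports were absent, the total length change would be Σ αᵢΔT Lᵢ = 27×10⁻⁶×30×675 + 18.8×10⁻⁶×30×825 + 9.2×10⁻⁶×30×240 = 1.078 mm.
The walls prevent any net length change, so an axial force P (same in every segment) develops. Compatibility: P · Σ Lᵢ/(AᵢEᵢ) = δ_free.
Σ Lᵢ/(AᵢEᵢ) = 675/(750×44×10³) + 825/(325×105×10³) + 240/(1300×107×10³) = 4.636×10⁻⁵ mm/N.
P = 1.078 / 4.636×10⁻⁵ = 23260 N = 23.26 kN, tensile.

P ≈ 23.3 kN (tensile)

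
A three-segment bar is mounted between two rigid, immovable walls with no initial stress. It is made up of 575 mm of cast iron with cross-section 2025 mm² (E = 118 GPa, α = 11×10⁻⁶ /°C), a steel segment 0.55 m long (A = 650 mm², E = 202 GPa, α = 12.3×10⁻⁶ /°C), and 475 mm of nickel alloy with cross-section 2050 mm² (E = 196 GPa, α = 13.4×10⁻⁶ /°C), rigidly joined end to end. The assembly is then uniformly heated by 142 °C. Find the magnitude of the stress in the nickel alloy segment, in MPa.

Free thermal expansion of the whole bar: Σ αᵢΔT Lᵢ = 11×10⁻⁶×142×575 + 12.3×10⁻⁶×142×550 + 13.4×10⁻⁶×142×475 = 2.763 mm.
Since the ends are fixed, an axial force P builds up, equal in every segment, with P · Σ Lᵢ/(AᵢEᵢ) = δ_free.
Σ Lᵢ/(AᵢEᵢ) = 575/(2025×118×10³) + 550/(650×202×10³) + 475/(2050×196×10³) = 7.777×10⁻⁶ mm/N.
So P = 2.763 / 7.777×10⁻⁶ = 355.2 kN, compressive.
σ_{nickel alloy} = P / A = 355200 / 2050 = 173.3 MPa.

σ ≈ 173 MPa (compressive)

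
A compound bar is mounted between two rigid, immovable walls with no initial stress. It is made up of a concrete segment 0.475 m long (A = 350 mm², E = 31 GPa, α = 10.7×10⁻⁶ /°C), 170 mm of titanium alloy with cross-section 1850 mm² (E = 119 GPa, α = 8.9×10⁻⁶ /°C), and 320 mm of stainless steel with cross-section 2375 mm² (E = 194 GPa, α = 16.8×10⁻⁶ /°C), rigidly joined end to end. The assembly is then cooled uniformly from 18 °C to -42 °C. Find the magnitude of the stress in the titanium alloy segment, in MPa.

If the supports were absent, the total length change would be Σ αᵢΔT Lᵢ = 10.7×10⁻⁶×60×475 + 8.9×10⁻⁶×60×170 + 16.8×10⁻⁶×60×320 = 0.7183 mm.
The rigid supports impose zero overall length change; the single axial force P common to all segments must satisfy P Σ Lᵢ/(AᵢEᵢ) = δ_free.
Σ Lᵢ/(AᵢEᵢ) = 475/(350×31×10³) + 170/(1850×119×10³) + 320/(2375×194×10³) = 4.525×10⁻⁵ mm/N.
So P = 0.7183 / 4.525×10⁻⁵ = 15.88 kN, tensile.
σ_{titanium alloy} = P / A = 15880 / 1850 = 8.581 MPa.

σ ≈ 8.58 MPa (tensile)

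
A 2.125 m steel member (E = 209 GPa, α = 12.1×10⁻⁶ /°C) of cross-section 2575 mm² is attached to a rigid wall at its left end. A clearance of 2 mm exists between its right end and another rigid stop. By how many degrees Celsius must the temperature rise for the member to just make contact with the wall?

ΔT ≈ 77.8 °C

Contact occurs when the free expansion equals the gap: αΔT L = 2 mm.
So ΔT = g/(αL) = 2/(12.1×10⁻⁶ × 2125) = 77.78 °C.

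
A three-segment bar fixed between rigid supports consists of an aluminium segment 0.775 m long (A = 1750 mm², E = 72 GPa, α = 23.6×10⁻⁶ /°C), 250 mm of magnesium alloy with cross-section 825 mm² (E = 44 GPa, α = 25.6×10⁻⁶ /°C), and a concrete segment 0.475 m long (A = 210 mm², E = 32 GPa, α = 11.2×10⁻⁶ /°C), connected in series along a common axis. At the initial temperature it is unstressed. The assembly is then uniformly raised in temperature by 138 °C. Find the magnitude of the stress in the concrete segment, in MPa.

σ ≈ 236 MPa (compressive)

With the walls removed the bar would change length by δ_free = Σ αᵢΔT Lᵢ = 23.6×10⁻⁶×138×775 + 25.6×10⁻⁶×138×250 + 11.2×10⁻⁶×138×475 = 4.141 mm.
The rigid supports impose zero overall length change; the single axial force P common to all segments must satisfy P Σ Lᵢ/(AᵢEᵢ) = δ_free.
The series flexibility is Σ Lᵢ/(AᵢEᵢ) = 775/(1750×72×10³) + 250/(825×44×10³) + 475/(210×32×10³) = 8.372×10⁻⁵ mm/N.
Hence P = δ_free / Σ(L/AE) = 4.141/8.372×10⁻⁵ = 49.47 kN (compressive).
σ_{concrete} = P / A = 49470 / 210 = 235.6 MPa.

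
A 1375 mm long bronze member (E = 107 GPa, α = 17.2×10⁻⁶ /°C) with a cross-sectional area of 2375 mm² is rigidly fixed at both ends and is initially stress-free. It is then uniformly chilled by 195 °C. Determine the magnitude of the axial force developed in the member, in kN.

P ≈ 852 kN (tensile)

With zero net strain, σ = E·αΔT = 107 GPa × 17.2×10⁻⁶ × 195 = 358.9 MPa.
Axial force P = σA = 358.9 × 2375 = 852300 N = 852.3 kN, tensile.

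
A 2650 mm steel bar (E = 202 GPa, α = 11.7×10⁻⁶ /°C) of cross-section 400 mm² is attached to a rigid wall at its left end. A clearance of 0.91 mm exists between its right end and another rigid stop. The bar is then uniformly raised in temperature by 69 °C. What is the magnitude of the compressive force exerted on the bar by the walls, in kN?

Free thermal elongation = αΔT L = 11.7×10⁻⁶ × 69 × 2650 = 2.139 mm.
The gap closes (δ_free > 0.91 mm) and the wall then resists a further 2.139 − 0.91 = 1.229 mm of expansion.
Compatibility: PL/(AE) = 1.229 mm, so σ = P/A = E × (1.229/2650) = 93.71 MPa.
Force on the wall = σA = 93.71 × 400 mm² = 37.48 kN.

P ≈ 37.5 kN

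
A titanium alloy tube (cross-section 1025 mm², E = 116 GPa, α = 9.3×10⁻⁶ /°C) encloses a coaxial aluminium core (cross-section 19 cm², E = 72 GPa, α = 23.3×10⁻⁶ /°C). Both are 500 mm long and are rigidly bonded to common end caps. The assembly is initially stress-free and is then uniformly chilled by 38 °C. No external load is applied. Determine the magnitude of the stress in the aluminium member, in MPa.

Both members must finish at the same length. With the larger α, the aluminium tends to over-contract; the plates restrain it, putting the aluminium in tension and the titanium alloy in compression. With no external load the two internal forces are equal and opposite, magnitude P.
Compatibility of the two members (thermal + elastic change equal): (α₁ − α₂)ΔT = P·[1/(A₁E₁) + 1/(A₂E₂)].
|α₁ − α₂|·ΔT = 14×10⁻⁶ × 38 = 0.000532.
1/(A₁E₁) + 1/(A₂E₂) = 1/(1025×116×10³) + 1/(1900×72×10³) = 1.572×10⁻⁸ N⁻¹.
P = 0.000532 / 1.572×10⁻⁸ = 33840 N = 33.84 kN.
σ_{aluminium} = P/A₂ = 33840/1900 = 17.81 MPa, tensile.

σ ≈ 17.8 MPa (tensile)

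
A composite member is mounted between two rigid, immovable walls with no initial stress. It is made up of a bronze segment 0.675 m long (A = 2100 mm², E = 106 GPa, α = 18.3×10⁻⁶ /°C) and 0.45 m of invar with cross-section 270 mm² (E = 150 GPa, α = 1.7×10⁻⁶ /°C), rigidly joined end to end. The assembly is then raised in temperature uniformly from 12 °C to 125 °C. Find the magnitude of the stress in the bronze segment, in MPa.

Free thermal expansion of the whole bar: Σ αᵢΔT Lᵢ = 18.3×10⁻⁶×113×675 + 1.7×10⁻⁶×113×450 = 1.482 mm.
The walls prevent any net length change, so an axial force P (same in every segment) develops. Compatibility: P · Σ Lᵢ/(AᵢEᵢ) = δ_free.
Σ Lᵢ/(AᵢEᵢ) = 675/(2100×106×10³) + 450/(270×150×10³) = 1.414×10⁻⁵ mm/N.
Hence P = δ_free / Σ(L/AE) = 1.482/1.414×10⁻⁵ = 104.8 kN (compressive).
σ_{bronze} = P / A = 104800 / 2100 = 49.91 MPa.

σ ≈ 49.9 MPa (compressive)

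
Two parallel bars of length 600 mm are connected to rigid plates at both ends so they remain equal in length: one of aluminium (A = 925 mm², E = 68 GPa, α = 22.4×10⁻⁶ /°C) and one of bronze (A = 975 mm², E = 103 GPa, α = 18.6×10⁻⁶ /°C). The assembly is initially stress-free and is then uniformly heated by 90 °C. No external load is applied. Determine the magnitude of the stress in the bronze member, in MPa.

σ ≈ 13.6 MPa (tensile)

The aluminium has the larger α, so on heating it would change length more than the bronze if both were free. The rigid plates force a common final length, so the aluminium is put into compression and the bronze into tension, with equal and opposite forces P (no external load).
Compatibility of the two members (thermal + elastic change equal): (α₁ − α₂)ΔT = P·[1/(A₁E₁) + 1/(A₂E₂)].
|α₁ − α₂|·ΔT = 3.8×10⁻⁶ × 90 = 0.000342.
1/(A₁E₁) + 1/(A₂E₂) = 1/(925×68×10³) + 1/(975×103×10³) = 2.586×10⁻⁸ N⁻¹.
So P = 0.000342 / 2.586×10⁻⁸ = 13.23 kN.
σ_{bronze} = P/A₂ = 13230/975 = 13.57 MPa, tensile.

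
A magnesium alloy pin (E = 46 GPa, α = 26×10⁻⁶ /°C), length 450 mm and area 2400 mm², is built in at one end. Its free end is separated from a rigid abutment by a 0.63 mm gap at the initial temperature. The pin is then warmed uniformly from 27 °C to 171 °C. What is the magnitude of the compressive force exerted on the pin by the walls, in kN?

P ≈ 259 kN

Free thermal elongation = αΔT L = 26×10⁻⁶ × 144 × 450 = 1.685 mm.
After closing the 0.63 mm clearance, 1.685 − 0.63 = 1.055 mm of expansion remains to be suppressed by the wall.
That suppressed elongation corresponds to σ = E·Δ/L = 46×10³ × 1.055/450 = 107.8 MPa.
Force on the wall = σA = 107.8 × 2400 mm² = 258.8 kN.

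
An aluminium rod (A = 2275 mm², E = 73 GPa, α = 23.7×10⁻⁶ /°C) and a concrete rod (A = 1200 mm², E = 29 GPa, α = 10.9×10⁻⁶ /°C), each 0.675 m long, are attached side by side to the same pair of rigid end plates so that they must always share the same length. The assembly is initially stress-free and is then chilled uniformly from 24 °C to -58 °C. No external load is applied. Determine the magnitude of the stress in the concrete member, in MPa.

Equilibrium of a rigid end plate with no external load gives equal and opposite internal forces ±P in the two members. Since α_{aluminium} > α_{concrete}, cooling drives the aluminium into tension and the concrete into compression.
Compatibility of the two members (thermal + elastic change equal): (α₁ − α₂)ΔT = P·[1/(A₁E₁) + 1/(A₂E₂)].
|α₁ − α₂|·ΔT = 12.8×10⁻⁶ × 82 = 0.00105.
1/(A₁E₁) + 1/(A₂E₂) = 1/(2275×73×10³) + 1/(1200×29×10³) = 3.476×10⁻⁸ N⁻¹.
So P = 0.00105 / 3.476×10⁻⁸ = 30.2 kN.
σ_{concrete} = P/A₂ = 30200/1200 = 25.17 MPa, compressive.

σ ≈ 25.2 MPa (compressive)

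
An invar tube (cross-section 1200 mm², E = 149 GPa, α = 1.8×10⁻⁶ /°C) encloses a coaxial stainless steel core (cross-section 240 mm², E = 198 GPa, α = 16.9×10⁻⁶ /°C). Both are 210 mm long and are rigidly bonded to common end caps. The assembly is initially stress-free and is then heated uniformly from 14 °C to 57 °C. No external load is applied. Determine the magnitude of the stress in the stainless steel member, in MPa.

The stainless steel has the larger α, so on heating it would change length more than the invar if both were free. The rigid plates force a common final length, so the stainless steel is put into compression and the invar into tension, with equal and opposite forces P (no external load).
Equating the net (thermal + elastic) strains gives |α₁ − α₂|·ΔT = P·[1/(A₁E₁) + 1/(A₂E₂)].
|α₁ − α₂|·ΔT = 15.1×10⁻⁶ × 43 = 0.0006493.
1/(A₁E₁) + 1/(A₂E₂) = 1/(1200×149×10³) + 1/(240×198×10³) = 2.664×10⁻⁸ N⁻¹.
So P = 0.0006493 / 2.664×10⁻⁸ = 24.38 kN.
σ_{stainless steel} = P/A₂ = 24380/240 = 101.6 MPa, compressive.

σ ≈ 102 MPa (compressive)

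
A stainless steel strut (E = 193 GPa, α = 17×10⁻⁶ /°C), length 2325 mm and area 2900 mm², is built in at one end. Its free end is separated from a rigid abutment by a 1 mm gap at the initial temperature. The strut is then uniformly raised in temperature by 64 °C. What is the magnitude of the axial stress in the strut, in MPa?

σ ≈ 127 MPa (compressive)

If the wall were absent the strut would grow by αΔT L = 17×10⁻⁶ × 64 × 2325 = 2.53 mm.
This exceeds the 1 mm gap, so the wall pushes back. The portion of expansion that must be recovered elastically is δ_free − gap = 2.53 − 1 = 1.53 mm.
So σ = E(δ_free − g)/L = 193×10³ × 1.53/2325 = 127 MPa.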